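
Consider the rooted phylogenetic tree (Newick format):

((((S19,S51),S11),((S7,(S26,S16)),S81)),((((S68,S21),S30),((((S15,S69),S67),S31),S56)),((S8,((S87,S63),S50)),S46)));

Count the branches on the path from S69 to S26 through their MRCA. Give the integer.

The MRCA of S69 and S26 is the root of the tree.
From S69 up to that node: 7 branches. From S26 up to the same node: 5 branches. Total: 7 + 5 = 12.

12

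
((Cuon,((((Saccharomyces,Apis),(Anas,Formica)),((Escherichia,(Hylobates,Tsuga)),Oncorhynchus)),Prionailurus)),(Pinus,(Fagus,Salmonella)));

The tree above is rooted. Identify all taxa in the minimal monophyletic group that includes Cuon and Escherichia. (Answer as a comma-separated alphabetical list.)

Tracing Cuon: it sits inside (Cuon,((((Saccharomyces,Apis),(Anas,Formica)),((Escherichia,(Hylobates,Tsuga)),Oncorhynchus)),Prionailurus)).
Tracing Escherichia: it sits inside (Escherichia,(Hylobates,Tsuga)).
The smallest clade enclosing both is (Cuon,((((Saccharomyces,Apis),(Anas,Formica)),((Escherichia,(Hylobates,Tsuga)),Oncorhynchus)),Prionailurus)); the answer is its 10 terminal taxa in alphabetical order.

Anas, Apis, Cuon, Escherichia, Formica, Hylobates, Oncorhynchus, Prionailurus, Saccharomyces, Tsuga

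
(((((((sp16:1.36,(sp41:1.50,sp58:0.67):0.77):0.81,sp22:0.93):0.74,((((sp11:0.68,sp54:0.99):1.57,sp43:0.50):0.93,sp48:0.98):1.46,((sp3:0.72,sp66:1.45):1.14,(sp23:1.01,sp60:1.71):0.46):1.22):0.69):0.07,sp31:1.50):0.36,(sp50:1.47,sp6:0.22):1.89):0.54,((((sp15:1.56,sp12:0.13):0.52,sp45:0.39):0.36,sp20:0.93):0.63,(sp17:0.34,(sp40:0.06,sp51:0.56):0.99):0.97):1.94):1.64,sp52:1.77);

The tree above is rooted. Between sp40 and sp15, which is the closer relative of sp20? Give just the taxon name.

The MRCA of sp20 and sp15 subtends (((sp15,sp12),sp45),sp20) (4 taxa).
The MRCA of sp20 and sp40 subtends ((((sp15,sp12),sp45),sp20),(sp17,(sp40,sp51))) (7 taxa).
The first is nested inside the second, so sp20 shares a more recent common ancestor with sp15.

sp15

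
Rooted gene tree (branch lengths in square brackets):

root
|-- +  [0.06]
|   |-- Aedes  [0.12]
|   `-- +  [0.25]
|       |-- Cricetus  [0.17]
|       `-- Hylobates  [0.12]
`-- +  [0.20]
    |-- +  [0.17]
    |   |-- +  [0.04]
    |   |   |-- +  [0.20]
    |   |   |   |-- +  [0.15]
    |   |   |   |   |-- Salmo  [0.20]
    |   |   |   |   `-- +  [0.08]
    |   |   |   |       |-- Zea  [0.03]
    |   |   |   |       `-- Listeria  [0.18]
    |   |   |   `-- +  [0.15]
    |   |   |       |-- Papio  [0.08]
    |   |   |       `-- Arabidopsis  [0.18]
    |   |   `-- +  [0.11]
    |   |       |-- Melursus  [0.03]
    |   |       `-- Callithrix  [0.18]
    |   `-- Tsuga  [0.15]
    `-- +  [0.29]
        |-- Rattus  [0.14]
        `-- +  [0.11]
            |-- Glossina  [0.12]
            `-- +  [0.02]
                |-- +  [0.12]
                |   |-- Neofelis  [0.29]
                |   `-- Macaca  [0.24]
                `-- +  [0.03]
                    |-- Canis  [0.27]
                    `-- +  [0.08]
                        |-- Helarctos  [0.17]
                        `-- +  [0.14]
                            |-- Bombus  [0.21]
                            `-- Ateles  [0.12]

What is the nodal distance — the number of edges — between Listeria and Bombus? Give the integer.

13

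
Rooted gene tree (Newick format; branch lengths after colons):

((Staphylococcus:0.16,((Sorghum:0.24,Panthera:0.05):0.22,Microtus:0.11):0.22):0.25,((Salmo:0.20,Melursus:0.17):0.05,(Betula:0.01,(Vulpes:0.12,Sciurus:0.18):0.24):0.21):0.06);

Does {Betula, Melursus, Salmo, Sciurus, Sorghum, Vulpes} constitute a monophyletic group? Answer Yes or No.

No

The MRCA of the listed taxa is the root, so the smallest clade containing them is the whole tree.
That clade also contains Microtus, Panthera, Staphylococcus, which are not in the proposed group, so the group is not monophyletic.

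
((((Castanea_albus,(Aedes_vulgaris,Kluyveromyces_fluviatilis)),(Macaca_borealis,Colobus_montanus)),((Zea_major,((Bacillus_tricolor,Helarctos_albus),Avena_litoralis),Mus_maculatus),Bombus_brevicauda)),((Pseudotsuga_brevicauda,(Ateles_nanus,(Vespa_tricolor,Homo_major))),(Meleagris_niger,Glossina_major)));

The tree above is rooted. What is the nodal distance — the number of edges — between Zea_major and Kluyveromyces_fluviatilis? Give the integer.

7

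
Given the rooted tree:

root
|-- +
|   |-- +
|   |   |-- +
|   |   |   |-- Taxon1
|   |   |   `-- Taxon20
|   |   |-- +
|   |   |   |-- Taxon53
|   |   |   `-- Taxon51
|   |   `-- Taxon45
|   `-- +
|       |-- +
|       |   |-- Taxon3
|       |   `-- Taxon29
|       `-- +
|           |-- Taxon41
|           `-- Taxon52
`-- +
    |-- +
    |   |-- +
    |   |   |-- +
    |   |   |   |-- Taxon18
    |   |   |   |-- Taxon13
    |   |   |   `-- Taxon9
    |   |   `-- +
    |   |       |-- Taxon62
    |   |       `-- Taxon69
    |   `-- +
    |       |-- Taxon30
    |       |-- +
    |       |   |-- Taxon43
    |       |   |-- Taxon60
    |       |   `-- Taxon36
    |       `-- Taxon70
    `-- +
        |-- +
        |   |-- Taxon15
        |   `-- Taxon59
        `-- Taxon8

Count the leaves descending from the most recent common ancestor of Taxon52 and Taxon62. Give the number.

The MRCA of Taxon52 and Taxon62 is the root, so the clade is the entire tree.
That clade contains 22 terminal taxa: Taxon1, Taxon13, Taxon15, Taxon18, Taxon20, Taxon29, Taxon3, Taxon30, Taxon36, Taxon41, Taxon43, Taxon45, Taxon51, Taxon52, Taxon53, Taxon59, Taxon60, Taxon62, Taxon69, Taxon70, Taxon8, Taxon9.

22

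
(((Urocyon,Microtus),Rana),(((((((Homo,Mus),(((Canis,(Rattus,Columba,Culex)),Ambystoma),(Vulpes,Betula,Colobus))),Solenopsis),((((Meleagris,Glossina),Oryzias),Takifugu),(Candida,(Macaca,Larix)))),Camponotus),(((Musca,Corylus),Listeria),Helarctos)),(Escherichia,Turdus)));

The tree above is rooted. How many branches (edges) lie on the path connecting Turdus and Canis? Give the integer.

The MRCA of Turdus and Canis is the node subtending (((((((Homo,Mus),(((Canis,(Rattus,Columba,Culex)),Ambystoma),(Vulpes,Betula,Colobus))),Solenopsis),((((Meleagris,Glossina),Oryzias),Takifugu),(Candida,(Macaca,Larix)))),Camponotus),(((Musca,Corylus),Listeria),Helarctos)),(Escherichia,Turdus)).
From Turdus up to that node: 2 branches. From Canis up to the same node: 9 branches. Total: 2 + 9 = 11.

11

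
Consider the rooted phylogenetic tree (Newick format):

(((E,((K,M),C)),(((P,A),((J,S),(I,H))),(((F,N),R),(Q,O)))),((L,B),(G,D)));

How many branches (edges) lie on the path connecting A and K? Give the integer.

8

The MRCA of A and K is the node subtending ((E,((K,M),C)),(((P,A),((J,S),(I,H))),(((F,N),R),(Q,O)))).
From A up to that node: 4 branches. From K up to the same node: 4 branches. Total: 4 + 4 = 8.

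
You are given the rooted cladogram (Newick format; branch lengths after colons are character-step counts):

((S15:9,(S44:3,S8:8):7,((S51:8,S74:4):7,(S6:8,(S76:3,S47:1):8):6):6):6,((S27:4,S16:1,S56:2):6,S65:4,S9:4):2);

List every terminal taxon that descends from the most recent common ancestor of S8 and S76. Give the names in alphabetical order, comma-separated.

Tracing S8: it sits inside (S44,S8).
Tracing S76: it sits inside (S76,S47).
The smallest clade enclosing both is (S15,(S44,S8),((S51,S74),(S6,(S76,S47)))); the answer is its 8 terminal taxa in alphabetical order.

S15, S44, S47, S51, S6, S74, S76, S8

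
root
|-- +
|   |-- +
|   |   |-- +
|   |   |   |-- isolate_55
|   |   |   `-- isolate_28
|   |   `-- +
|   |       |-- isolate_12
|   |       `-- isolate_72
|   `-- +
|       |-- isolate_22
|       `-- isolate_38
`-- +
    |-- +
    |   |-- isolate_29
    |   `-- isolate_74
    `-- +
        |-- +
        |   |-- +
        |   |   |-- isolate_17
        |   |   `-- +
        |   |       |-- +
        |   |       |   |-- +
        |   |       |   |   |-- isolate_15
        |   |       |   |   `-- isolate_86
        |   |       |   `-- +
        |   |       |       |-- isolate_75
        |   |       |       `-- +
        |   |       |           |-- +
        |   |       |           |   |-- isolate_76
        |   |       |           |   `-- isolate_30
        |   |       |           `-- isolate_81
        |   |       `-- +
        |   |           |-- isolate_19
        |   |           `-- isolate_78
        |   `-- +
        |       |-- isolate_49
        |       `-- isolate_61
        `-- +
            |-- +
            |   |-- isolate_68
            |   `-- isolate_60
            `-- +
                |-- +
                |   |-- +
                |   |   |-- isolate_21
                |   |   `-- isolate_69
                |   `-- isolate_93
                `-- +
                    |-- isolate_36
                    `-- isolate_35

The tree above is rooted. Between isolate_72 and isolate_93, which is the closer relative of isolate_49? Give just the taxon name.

isolate_93

The MRCA of isolate_49 and isolate_93 subtends (((isolate_17,(((isolate_15,isolate_86),(isolate_75,((isolate_76,isolate_30),isolate_81))),(isolate_19,isolate_78))),(isolate_49,isolate_61)),((isolate_68,isolate_60),(((isolate_21,isolate_69),isolate_93),(isolate_36,isolate_35)))) (18 taxa).
The MRCA of isolate_49 and isolate_72 is the root, subtending the entire tree (26 taxa).
The first is nested inside the second, so isolate_49 shares a more recent common ancestor with isolate_93.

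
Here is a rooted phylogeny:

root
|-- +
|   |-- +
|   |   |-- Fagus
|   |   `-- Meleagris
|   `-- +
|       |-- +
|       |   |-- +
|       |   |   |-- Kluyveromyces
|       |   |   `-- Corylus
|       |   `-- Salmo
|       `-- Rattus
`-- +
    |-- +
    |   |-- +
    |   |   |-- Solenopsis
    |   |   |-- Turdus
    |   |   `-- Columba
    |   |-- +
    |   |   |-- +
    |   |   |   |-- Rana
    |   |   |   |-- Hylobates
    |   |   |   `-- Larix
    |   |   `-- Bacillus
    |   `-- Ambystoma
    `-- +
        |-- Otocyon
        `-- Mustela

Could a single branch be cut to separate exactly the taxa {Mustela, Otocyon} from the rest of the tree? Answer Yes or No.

Yes

The most recent common ancestor of these taxa subtends (Otocyon,Mustela).
That clade has exactly 2 tips — every listed taxon and nothing else — so the group is monophyletic.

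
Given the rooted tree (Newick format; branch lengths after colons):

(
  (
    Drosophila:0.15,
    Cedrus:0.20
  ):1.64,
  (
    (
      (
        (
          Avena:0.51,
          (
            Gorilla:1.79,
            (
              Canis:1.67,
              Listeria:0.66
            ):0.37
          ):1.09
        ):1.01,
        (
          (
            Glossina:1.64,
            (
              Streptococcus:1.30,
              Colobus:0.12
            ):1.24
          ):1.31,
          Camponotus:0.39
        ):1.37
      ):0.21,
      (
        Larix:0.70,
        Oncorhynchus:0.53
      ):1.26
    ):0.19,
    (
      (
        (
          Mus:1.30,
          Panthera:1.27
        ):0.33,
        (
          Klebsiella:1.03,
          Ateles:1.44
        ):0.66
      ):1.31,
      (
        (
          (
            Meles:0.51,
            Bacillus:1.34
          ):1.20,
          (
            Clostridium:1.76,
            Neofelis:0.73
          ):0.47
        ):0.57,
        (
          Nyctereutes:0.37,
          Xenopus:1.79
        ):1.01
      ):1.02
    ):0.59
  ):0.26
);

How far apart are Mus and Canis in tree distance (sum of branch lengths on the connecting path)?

8.07

The path runs Mus → … → MRCA → … → Canis; the MRCA is the node subtending ((((Avena,(Gorilla,(Canis,Listeria))),((Glossina,(Streptococcus,Colobus)),Camponotus)),(Larix,Oncorhynchus)),(((Mus,Panthera),(Klebsiella,Ateles)),(((Meles,Bacillus),(Clostridium,Neofelis)),(Nyctereutes,Xenopus)))).
Branch lengths along that path: 1.30 + 0.33 + 1.31 + 0.59 + 0.19 + 0.21 + 1.01 + 1.09 + 0.37 + 1.67 = 8.07.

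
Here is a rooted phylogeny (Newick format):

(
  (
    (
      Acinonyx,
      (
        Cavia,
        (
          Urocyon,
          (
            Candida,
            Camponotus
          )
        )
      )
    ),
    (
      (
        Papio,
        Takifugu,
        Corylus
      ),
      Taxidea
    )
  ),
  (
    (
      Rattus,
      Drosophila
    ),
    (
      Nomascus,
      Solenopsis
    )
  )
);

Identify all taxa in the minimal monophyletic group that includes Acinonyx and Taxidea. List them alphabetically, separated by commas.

Tracing Acinonyx: it sits inside (Acinonyx,(Cavia,(Urocyon,(Candida,Camponotus)))).
Tracing Taxidea: it sits inside ((Papio,Takifugu,Corylus),Taxidea).
The smallest clade enclosing both is ((Acinonyx,(Cavia,(Urocyon,(Candida,Camponotus)))),((Papio,Takifugu,Corylus),Taxidea)); the answer is its 9 terminal taxa in alphabetical order.

Acinonyx, Camponotus, Candida, Cavia, Corylus, Papio, Takifugu, Taxidea, Urocyon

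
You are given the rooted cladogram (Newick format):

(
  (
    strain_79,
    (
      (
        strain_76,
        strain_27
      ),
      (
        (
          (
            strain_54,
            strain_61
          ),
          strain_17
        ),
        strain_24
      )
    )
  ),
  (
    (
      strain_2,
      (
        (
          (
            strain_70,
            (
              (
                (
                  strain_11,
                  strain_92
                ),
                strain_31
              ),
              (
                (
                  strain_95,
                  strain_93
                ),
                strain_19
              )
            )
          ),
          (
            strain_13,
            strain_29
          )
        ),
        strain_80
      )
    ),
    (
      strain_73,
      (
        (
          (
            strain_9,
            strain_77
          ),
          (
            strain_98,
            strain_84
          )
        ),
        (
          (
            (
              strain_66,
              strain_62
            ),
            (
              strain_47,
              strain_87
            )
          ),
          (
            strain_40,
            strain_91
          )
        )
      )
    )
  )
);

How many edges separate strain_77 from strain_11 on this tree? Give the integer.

The MRCA of strain_77 and strain_11 is the node subtending ((strain_2,(((strain_70,(((strain_11,strain_92),strain_31),((strain_95,strain_93),strain_19))),(strain_13,strain_29)),strain_80)),(strain_73,(((strain_9,strain_77),(strain_98,strain_84)),(((strain_66,strain_62),(strain_47,strain_87)),(strain_40,strain_91))))).
From strain_77 up to that node: 5 branches. From strain_11 up to the same node: 8 branches. Total: 5 + 8 = 13.

13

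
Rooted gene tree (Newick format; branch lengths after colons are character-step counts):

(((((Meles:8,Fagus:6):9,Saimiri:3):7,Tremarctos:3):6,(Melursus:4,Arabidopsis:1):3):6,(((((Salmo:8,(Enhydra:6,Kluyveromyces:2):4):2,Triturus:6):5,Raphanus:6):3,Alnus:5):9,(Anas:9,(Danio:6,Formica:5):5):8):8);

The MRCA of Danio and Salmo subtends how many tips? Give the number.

The MRCA of Danio and Salmo is the node subtending (((((Salmo,(Enhydra,Kluyveromyces)),Triturus),Raphanus),Alnus),(Anas,(Danio,Formica))).
That clade contains 9 terminal taxa: Alnus, Anas, Danio, Enhydra, Formica, Kluyveromyces, Raphanus, Salmo, Triturus.

9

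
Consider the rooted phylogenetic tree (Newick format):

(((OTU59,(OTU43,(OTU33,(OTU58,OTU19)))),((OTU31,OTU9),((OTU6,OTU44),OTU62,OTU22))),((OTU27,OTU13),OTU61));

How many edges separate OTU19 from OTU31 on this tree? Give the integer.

The MRCA of OTU19 and OTU31 is the node subtending ((OTU59,(OTU43,(OTU33,(OTU58,OTU19)))),((OTU31,OTU9),((OTU6,OTU44),OTU62,OTU22))).
From OTU19 up to that node: 5 branches. From OTU31 up to the same node: 3 branches. Total: 5 + 3 = 8.

8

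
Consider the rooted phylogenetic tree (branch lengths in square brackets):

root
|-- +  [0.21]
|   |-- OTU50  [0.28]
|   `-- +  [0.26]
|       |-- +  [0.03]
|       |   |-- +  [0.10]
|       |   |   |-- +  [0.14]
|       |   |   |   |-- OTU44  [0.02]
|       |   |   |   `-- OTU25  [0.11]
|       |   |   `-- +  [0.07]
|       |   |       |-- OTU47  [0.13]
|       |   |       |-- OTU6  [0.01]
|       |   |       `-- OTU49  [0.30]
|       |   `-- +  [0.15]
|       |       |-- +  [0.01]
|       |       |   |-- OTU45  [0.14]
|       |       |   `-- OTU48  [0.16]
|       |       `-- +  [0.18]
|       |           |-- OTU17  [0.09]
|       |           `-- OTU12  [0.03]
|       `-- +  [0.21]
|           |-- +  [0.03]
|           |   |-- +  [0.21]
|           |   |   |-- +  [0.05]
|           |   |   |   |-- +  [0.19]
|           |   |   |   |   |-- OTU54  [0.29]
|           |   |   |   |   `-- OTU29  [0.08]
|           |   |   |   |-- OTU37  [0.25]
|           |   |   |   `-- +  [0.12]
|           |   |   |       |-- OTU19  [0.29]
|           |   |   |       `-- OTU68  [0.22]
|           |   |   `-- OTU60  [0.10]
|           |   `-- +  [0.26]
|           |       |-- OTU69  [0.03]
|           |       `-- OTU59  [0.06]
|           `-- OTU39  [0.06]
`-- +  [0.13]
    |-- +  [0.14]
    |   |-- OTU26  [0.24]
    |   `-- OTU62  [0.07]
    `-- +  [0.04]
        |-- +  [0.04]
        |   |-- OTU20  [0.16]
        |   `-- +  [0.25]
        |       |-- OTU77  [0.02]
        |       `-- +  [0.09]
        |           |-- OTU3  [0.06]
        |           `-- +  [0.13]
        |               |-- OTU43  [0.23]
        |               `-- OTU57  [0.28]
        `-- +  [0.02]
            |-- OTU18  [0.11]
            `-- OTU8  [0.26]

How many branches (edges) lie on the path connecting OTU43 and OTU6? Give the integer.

13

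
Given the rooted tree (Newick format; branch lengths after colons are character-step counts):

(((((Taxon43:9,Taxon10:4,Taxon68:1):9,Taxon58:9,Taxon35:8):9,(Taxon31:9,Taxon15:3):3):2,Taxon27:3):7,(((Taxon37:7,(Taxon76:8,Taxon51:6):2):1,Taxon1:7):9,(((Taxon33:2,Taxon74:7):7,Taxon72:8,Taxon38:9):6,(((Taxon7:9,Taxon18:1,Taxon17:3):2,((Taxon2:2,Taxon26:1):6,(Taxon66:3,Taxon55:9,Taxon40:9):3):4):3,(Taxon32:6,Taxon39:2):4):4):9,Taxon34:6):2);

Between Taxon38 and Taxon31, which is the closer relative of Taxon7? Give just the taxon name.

Taxon38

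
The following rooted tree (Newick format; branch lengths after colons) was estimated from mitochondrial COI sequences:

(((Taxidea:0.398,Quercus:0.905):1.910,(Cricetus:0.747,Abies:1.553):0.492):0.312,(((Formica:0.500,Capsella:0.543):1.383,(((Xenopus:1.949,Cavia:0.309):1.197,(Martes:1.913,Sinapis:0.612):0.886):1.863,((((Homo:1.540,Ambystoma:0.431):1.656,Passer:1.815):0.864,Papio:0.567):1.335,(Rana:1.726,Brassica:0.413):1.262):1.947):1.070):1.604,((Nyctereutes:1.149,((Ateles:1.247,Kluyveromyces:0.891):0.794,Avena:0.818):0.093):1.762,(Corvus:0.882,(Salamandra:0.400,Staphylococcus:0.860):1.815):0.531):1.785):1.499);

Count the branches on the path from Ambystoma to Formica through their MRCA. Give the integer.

8

The MRCA of Ambystoma and Formica is the node subtending ((Formica,Capsella),(((Xenopus,Cavia),(Martes,Sinapis)),((((Homo,Ambystoma),Passer),Papio),(Rana,Brassica)))).
From Ambystoma up to that node: 6 branches. From Formica up to the same node: 2 branches. Total: 6 + 2 = 8.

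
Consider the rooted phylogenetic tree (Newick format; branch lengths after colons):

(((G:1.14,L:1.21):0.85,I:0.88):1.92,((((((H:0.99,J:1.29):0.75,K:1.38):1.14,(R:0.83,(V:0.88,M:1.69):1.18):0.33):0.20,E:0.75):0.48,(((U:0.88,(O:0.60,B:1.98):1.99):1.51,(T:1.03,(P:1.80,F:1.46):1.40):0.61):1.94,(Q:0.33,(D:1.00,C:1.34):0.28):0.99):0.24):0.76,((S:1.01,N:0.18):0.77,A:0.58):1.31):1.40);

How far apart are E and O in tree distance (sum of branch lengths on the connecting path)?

7.51

The path runs E → … → MRCA → … → O; the MRCA is the node subtending (((((H,J),K),(R,(V,M))),E),(((U,(O,B)),(T,(P,F))),(Q,(D,C)))).
Branch lengths along that path: 0.75 + 0.48 + 0.24 + 1.94 + 1.51 + 1.99 + 0.60 = 7.51.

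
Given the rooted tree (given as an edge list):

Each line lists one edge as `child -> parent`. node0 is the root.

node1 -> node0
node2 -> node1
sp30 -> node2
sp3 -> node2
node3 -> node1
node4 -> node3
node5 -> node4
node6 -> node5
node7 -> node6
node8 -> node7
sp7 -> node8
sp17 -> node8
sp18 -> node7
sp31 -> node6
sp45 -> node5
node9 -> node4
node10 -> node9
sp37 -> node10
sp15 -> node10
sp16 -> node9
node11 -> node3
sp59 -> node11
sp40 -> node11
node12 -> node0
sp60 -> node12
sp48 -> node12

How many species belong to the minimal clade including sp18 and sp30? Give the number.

12

The MRCA of sp18 and sp30 is the node subtending ((sp30,sp3),((((((sp7,sp17),sp18),sp31),sp45),((sp37,sp15),sp16)),(sp59,sp40))).
That clade contains 12 terminal taxa: sp15, sp16, sp17, sp18, sp3, sp30, sp31, sp37, sp40, sp45, sp59, sp7.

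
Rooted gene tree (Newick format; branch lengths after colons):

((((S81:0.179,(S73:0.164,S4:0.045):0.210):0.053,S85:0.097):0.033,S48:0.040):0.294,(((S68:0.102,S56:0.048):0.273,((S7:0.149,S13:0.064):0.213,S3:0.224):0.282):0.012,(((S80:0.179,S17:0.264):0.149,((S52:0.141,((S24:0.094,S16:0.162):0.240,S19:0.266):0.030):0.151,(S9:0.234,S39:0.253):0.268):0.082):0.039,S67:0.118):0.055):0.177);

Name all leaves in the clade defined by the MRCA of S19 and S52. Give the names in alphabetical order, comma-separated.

Tracing S19: it sits inside ((S24,S16),S19).
Tracing S52: it sits inside (S52,((S24,S16),S19)).
The smallest clade enclosing both is (S52,((S24,S16),S19)); the answer is its 4 terminal taxa in alphabetical order.

S16, S19, S24, S52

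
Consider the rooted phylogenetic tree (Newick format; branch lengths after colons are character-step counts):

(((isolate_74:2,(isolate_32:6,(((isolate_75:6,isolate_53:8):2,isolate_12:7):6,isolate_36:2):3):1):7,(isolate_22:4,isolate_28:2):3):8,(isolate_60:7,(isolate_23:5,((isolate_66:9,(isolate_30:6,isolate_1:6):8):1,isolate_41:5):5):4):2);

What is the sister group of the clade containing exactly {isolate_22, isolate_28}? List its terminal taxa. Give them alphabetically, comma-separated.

isolate_12, isolate_32, isolate_36, isolate_53, isolate_74, isolate_75

The clade containing exactly {isolate_22, isolate_28} attaches to the tree at the node subtending ((isolate_74,(isolate_32,(((isolate_75,isolate_53),isolate_12),isolate_36))),(isolate_22,isolate_28)).
The other lineage descending from that same node — the sister group — is (isolate_74,(isolate_32,(((isolate_75,isolate_53),isolate_12),isolate_36))); its 6 tips in alphabetical order are the answer.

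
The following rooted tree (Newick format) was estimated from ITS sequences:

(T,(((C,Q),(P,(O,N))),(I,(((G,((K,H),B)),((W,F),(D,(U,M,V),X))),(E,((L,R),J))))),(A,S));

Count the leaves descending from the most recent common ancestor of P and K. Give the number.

21

The MRCA of P and K is the node subtending (((C,Q),(P,(O,N))),(I,(((G,((K,H),B)),((W,F),(D,(U,M,V),X))),(E,((L,R),J))))).
That clade contains 21 terminal taxa: B, C, D, E, F, G, H, I, J, K, L, M, N, O, P, Q, R, U, V, W, X.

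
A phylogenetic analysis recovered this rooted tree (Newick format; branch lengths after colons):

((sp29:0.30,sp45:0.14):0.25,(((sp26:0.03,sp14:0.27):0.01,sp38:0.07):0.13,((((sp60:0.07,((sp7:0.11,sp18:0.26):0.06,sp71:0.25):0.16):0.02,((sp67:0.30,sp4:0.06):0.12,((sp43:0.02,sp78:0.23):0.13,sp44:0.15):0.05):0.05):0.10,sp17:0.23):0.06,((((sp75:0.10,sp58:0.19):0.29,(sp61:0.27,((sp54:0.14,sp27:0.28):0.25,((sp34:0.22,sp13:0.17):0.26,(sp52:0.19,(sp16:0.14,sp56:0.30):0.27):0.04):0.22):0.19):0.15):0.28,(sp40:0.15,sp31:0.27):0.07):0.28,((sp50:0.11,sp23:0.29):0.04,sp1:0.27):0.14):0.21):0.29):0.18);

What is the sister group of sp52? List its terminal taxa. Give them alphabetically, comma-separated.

sp52 attaches to the tree at the node subtending (sp52,(sp16,sp56)).
The other lineage descending from that same node — the sister group — is (sp16,sp56); its 2 tips in alphabetical order are the answer.

sp16, sp56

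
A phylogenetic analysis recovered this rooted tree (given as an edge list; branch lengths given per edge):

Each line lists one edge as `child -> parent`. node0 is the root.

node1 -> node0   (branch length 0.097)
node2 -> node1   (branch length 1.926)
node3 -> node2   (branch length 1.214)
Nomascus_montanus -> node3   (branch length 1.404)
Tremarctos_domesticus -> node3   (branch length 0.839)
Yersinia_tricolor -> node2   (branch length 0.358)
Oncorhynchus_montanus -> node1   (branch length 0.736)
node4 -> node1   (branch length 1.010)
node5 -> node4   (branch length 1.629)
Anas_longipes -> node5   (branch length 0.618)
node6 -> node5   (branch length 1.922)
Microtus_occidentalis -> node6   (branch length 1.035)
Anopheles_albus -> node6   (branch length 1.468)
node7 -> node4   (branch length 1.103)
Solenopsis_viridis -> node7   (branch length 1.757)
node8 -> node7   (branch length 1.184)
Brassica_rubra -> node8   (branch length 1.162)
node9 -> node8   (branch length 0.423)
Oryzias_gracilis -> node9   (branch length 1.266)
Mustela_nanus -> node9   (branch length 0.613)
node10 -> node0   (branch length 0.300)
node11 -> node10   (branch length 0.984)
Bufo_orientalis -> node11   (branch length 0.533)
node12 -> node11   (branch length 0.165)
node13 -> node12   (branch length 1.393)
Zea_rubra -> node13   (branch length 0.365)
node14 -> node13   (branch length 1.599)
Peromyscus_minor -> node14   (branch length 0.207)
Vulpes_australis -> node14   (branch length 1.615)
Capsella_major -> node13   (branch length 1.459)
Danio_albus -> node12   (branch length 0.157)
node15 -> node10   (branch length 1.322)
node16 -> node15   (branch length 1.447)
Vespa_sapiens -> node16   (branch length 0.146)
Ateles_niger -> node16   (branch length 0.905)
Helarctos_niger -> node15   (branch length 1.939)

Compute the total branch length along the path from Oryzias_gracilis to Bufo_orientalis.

The path runs Oryzias_gracilis → … → MRCA → … → Bufo_orientalis; the MRCA is the root of the tree.
Branch lengths along that path: 1.266 + 0.423 + 1.184 + 1.103 + 1.010 + 0.097 + 0.300 + 0.984 + 0.533 = 6.900.

6.900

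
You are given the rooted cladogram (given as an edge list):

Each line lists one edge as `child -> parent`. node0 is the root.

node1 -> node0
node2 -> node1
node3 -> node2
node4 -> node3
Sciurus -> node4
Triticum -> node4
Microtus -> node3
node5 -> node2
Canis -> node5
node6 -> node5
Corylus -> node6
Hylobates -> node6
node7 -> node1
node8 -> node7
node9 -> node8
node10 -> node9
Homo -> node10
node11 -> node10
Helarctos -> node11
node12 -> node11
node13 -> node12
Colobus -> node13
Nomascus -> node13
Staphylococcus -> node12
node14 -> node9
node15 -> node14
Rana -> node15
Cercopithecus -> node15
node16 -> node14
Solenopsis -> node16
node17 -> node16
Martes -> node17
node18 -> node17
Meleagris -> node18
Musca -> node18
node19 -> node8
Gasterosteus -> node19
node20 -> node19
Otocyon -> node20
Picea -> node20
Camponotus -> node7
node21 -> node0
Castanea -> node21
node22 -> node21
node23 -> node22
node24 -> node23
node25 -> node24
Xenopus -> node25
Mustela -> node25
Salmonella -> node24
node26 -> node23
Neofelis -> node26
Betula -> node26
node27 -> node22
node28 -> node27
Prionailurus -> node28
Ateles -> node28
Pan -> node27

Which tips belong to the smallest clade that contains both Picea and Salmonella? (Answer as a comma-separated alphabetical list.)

Tracing Picea: it sits inside (Otocyon,Picea).
Tracing Salmonella: it sits inside ((Xenopus,Mustela),Salmonella).
The smallest clade enclosing both is the whole tree (their MRCA is the root), so the answer is all 30 tips in alphabetical order.

Ateles, Betula, Camponotus, Canis, Castanea, Cercopithecus, Colobus, Corylus, Gasterosteus, Helarctos, Homo, Hylobates, Martes, Meleagris, Microtus, Musca, Mustela, Neofelis, Nomascus, Otocyon, Pan, Picea, Prionailurus, Rana, Salmonella, Sciurus, Solenopsis, Staphylococcus, Triticum, Xenopus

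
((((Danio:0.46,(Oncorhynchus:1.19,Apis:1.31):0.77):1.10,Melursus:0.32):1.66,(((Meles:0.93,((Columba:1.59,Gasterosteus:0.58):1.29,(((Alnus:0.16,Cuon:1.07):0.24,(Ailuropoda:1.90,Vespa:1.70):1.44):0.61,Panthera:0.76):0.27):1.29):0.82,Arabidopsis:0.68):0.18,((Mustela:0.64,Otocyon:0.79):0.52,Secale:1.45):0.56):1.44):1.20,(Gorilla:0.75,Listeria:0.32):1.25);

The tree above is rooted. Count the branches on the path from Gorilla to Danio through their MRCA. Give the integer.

The MRCA of Gorilla and Danio is the root of the tree.
From Gorilla up to that node: 2 branches. From Danio up to the same node: 4 branches. Total: 2 + 4 = 6.

6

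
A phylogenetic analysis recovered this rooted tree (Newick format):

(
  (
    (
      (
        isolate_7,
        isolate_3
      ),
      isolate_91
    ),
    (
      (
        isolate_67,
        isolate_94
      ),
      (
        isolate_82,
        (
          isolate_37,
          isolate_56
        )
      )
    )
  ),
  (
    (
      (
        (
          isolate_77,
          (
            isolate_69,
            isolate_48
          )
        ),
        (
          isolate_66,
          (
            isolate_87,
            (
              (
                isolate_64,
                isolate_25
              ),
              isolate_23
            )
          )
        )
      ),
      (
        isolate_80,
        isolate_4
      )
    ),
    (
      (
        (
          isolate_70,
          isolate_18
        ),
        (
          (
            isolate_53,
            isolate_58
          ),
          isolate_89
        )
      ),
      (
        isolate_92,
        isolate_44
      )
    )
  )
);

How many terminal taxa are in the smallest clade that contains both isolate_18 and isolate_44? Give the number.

7

The MRCA of isolate_18 and isolate_44 is the node subtending (((isolate_70,isolate_18),((isolate_53,isolate_58),isolate_89)),(isolate_92,isolate_44)).
That clade contains 7 terminal taxa: isolate_18, isolate_44, isolate_53, isolate_58, isolate_70, isolate_89, isolate_92.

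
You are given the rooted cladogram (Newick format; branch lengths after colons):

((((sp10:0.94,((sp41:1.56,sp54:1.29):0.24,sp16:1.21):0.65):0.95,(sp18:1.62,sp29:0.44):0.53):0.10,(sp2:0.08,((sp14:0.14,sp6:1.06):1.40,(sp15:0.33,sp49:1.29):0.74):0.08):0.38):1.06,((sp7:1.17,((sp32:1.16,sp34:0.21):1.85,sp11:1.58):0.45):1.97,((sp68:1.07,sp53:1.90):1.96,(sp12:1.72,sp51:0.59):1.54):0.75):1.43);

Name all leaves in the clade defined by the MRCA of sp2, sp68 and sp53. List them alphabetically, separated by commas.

Tracing sp2: it sits inside (sp2,((sp14,sp6),(sp15,sp49))).
Tracing sp68: it sits inside (sp68,sp53).
Tracing sp53: it sits inside (sp68,sp53).
The smallest clade enclosing all 3 is the whole tree (their MRCA is the root), so the answer is all 19 tips in alphabetical order.

sp10, sp11, sp12, sp14, sp15, sp16, sp18, sp2, sp29, sp32, sp34, sp41, sp49, sp51, sp53, sp54, sp6, sp68, sp7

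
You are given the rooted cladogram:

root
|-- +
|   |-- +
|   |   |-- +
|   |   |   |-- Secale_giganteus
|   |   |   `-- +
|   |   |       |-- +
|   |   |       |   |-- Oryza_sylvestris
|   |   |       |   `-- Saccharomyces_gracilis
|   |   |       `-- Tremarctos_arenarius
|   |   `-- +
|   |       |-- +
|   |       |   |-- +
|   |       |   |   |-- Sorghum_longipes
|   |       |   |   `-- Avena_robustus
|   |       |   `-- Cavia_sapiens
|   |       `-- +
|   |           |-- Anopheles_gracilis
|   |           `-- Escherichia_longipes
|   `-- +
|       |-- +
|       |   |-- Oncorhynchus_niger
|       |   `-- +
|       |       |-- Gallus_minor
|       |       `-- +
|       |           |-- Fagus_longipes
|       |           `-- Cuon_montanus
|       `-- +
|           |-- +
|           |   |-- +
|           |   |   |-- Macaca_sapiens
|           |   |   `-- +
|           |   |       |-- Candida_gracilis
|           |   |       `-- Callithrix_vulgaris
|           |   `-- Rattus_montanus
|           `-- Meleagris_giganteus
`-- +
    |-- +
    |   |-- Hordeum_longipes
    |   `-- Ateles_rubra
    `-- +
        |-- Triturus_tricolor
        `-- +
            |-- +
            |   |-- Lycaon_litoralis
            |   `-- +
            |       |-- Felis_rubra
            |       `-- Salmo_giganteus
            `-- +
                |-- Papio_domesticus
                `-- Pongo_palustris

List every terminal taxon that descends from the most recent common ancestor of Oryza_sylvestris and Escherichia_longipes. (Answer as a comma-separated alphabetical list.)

Anopheles_gracilis, Avena_robustus, Cavia_sapiens, Escherichia_longipes, Oryza_sylvestris, Saccharomyces_gracilis, Secale_giganteus, Sorghum_longipes, Tremarctos_arenarius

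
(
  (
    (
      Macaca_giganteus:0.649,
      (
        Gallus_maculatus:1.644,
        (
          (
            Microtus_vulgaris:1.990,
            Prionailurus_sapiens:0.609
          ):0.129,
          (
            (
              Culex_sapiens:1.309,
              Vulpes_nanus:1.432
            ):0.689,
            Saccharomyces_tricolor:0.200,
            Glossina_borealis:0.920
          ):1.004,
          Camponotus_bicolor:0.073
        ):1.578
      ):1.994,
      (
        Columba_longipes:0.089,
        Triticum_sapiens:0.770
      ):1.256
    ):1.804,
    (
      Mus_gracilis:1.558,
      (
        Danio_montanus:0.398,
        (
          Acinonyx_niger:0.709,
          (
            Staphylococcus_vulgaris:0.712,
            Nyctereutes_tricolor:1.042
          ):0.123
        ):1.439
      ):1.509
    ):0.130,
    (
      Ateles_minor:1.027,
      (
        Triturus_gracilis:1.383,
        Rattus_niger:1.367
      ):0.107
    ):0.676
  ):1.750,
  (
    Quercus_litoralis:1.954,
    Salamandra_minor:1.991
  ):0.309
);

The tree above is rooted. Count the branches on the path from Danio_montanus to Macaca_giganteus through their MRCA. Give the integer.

The MRCA of Danio_montanus and Macaca_giganteus is the node subtending ((Macaca_giganteus,(Gallus_maculatus,((Microtus_vulgaris,Prionailurus_sapiens),((Culex_sapiens,Vulpes_nanus),Saccharomyces_tricolor,Glossina_borealis),Camponotus_bicolor)),(Columba_longipes,Triticum_sapiens)),(Mus_gracilis,(Danio_montanus,(Acinonyx_niger,(Staphylococcus_vulgaris,Nyctereutes_tricolor)))),(Ateles_minor,(Triturus_gracilis,Rattus_niger))).
From Danio_montanus up to that node: 3 branches. From Macaca_giganteus up to the same node: 2 branches. Total: 3 + 2 = 5.

5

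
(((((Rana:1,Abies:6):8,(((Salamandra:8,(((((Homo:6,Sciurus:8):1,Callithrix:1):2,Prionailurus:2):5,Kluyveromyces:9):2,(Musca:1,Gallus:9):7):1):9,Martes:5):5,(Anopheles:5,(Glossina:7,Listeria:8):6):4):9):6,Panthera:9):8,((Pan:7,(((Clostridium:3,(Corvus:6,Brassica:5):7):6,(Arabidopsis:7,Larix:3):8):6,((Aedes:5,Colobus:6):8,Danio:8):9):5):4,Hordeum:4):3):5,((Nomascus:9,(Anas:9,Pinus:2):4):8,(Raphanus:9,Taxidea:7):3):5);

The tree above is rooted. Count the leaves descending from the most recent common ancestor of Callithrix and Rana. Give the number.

The MRCA of Callithrix and Rana is the node subtending ((Rana,Abies),(((Salamandra,(((((Homo,Sciurus),Callithrix),Prionailurus),Kluyveromyces),(Musca,Gallus))),Martes),(Anopheles,(Glossina,Listeria)))).
That clade contains 14 terminal taxa: Abies, Anopheles, Callithrix, Gallus, Glossina, Homo, Kluyveromyces, Listeria, Martes, Musca, Prionailurus, Rana, Salamandra, Sciurus.

14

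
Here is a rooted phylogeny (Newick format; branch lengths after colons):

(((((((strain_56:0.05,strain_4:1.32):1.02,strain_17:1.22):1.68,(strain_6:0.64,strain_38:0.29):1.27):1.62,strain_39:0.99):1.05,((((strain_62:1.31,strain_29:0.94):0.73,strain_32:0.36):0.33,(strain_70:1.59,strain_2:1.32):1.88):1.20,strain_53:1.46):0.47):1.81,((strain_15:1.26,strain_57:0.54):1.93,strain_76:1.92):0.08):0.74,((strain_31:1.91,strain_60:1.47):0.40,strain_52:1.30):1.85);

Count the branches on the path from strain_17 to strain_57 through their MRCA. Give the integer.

The MRCA of strain_17 and strain_57 is the node subtending ((((((strain_56,strain_4),strain_17),(strain_6,strain_38)),strain_39),((((strain_62,strain_29),strain_32),(strain_70,strain_2)),strain_53)),((strain_15,strain_57),strain_76)).
From strain_17 up to that node: 5 branches. From strain_57 up to the same node: 3 branches. Total: 5 + 3 = 8.

8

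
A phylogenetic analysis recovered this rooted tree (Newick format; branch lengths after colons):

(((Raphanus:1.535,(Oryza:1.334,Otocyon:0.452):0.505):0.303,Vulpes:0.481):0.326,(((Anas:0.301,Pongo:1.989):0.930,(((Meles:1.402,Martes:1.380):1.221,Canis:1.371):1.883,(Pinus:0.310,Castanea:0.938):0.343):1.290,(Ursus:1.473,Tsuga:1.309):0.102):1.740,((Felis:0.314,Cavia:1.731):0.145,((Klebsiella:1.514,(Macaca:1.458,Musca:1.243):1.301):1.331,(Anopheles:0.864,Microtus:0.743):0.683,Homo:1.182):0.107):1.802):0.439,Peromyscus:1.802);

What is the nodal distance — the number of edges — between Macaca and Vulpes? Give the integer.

The MRCA of Macaca and Vulpes is the root of the tree.
From Macaca up to that node: 6 branches. From Vulpes up to the same node: 2 branches. Total: 6 + 2 = 8.

8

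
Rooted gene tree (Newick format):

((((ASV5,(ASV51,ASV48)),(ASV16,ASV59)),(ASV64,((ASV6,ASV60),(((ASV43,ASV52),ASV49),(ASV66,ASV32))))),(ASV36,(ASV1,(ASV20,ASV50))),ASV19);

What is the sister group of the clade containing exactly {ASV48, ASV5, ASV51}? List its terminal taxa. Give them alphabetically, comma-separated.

The clade containing exactly {ASV48, ASV5, ASV51} attaches to the tree at the node subtending ((ASV5,(ASV51,ASV48)),(ASV16,ASV59)).
The other lineage descending from that same node — the sister group — is (ASV16,ASV59); its 2 tips in alphabetical order are the answer.

ASV16, ASV59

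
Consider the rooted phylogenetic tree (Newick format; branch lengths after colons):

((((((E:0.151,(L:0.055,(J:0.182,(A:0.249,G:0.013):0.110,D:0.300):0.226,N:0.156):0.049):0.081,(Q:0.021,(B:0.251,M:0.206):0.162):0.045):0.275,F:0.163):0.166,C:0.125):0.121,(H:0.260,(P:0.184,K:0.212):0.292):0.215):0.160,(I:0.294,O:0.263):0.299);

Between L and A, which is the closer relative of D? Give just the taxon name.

A

The MRCA of D and A subtends (J,(A,G),D) (4 taxa).
The MRCA of D and L subtends (L,(J,(A,G),D),N) (6 taxa).
The first is nested inside the second, so D shares a more recent common ancestor with A.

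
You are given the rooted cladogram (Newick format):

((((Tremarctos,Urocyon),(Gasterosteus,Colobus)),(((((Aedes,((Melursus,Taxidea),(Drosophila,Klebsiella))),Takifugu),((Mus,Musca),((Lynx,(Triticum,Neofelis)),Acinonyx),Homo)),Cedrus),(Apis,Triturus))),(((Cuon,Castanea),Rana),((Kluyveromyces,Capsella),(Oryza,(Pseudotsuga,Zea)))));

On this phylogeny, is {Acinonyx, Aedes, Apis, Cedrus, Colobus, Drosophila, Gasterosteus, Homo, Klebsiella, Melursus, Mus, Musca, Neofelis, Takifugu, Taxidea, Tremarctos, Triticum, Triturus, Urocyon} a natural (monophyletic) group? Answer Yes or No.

No

The MRCA of the listed taxa subtends (((Tremarctos,Urocyon),(Gasterosteus,Colobus)),(((((Aedes,((Melursus,Taxidea),(Drosophila,Klebsiella))),Takifugu),((Mus,Musca),((Lynx,(Triticum,Neofelis)),Acinonyx),Homo)),Cedrus),(Apis,Triturus))).
That clade also contains Lynx, which is not in the proposed group, so the group is not monophyletic.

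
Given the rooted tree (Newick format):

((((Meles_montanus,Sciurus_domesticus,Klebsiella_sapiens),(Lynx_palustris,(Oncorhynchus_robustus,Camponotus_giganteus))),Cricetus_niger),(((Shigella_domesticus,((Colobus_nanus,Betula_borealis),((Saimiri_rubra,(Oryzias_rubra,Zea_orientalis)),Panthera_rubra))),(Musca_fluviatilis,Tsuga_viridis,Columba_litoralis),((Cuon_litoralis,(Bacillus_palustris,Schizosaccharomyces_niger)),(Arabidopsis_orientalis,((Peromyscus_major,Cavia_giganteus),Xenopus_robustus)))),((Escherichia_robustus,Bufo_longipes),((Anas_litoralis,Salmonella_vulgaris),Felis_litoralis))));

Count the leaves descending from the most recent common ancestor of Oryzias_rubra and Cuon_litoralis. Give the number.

The MRCA of Oryzias_rubra and Cuon_litoralis is the node subtending ((Shigella_domesticus,((Colobus_nanus,Betula_borealis),((Saimiri_rubra,(Oryzias_rubra,Zea_orientalis)),Panthera_rubra))),(Musca_fluviatilis,Tsuga_viridis,Columba_litoralis),((Cuon_litoralis,(Bacillus_palustris,Schizosaccharomyces_niger)),(Arabidopsis_orientalis,((Peromyscus_major,Cavia_giganteus),Xenopus_robustus)))).
That clade contains 17 terminal taxa: Arabidopsis_orientalis, Bacillus_palustris, Betula_borealis, Cavia_giganteus, Colobus_nanus, Columba_litoralis, Cuon_litoralis, Musca_fluviatilis, Oryzias_rubra, Panthera_rubra, Peromyscus_major, Saimiri_rubra, Schizosaccharomyces_niger, Shigella_domesticus, Tsuga_viridis, Xenopus_robustus, Zea_orientalis.

17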